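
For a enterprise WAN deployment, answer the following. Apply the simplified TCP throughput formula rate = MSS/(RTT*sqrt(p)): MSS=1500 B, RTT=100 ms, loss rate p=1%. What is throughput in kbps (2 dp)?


Given: MSS = 1500 bytes, RTT = 100 ms, loss = 1%
RTT in seconds = 100 / 1000 = 0.1
Loss rate = 1% = 0.01
sqrt(loss) = sqrt(0.01) = 0.1
Throughput (bytes/s) = 1500 / (0.1 * 0.1) = 150000.0000
Throughput (kbps) = 150000.0000 * 8 / 1000 = 1200.000000 -> 1200.00 kbps (2 dp)

1200.00


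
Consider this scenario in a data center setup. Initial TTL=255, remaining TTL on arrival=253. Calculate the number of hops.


Given: initial TTL = 255, received TTL = 253
Hops = initial TTL - received TTL
Hops = 255 - 253 = 2

2


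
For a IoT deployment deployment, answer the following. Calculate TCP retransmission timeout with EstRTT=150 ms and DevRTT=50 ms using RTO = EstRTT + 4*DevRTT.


Given: EstRTT = 150 ms, DevRTT = 50 ms
Timeout = EstRTT + 4 * DevRTT
4 * DevRTT = 4 * 50 = 200
Timeout = 150 + 200 = 350 ms

350


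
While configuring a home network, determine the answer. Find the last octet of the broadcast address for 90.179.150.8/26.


Given: IP = 90.179.150.8, prefix = /26
Host bits = 32 - 26 = 6
Network last octet = 8 AND mask = 0
Host part size = 2^6 - 1 = 63
Broadcast last octet = 0 OR 63 = 63

63


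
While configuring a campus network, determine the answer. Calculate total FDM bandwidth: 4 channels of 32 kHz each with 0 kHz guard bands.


Given: 4 channels, 32 kHz each, guard = 0 kHz
Channel bandwidth = 4 * 32 = 128 kHz
Guard bands = 3 gaps * 0 kHz = 0 kHz
Total = 128 + 0 = 128 kHz

128


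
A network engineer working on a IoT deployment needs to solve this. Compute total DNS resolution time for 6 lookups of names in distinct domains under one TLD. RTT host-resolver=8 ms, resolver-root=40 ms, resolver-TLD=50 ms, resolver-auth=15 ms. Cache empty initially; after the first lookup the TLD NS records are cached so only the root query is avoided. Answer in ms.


Lookup 1 (cold cache): local + root + TLD + auth = 8 + 40 + 50 + 15 = 113 ms
Lookups 2..6 (TLD NS cached -> skip root; new domain -> still ask TLD and auth): local + TLD + auth = 8 + 50 + 15 = 73 ms each
Remaining 5 lookups: 5 * 73 = 365 ms
Total = 113 + 365 = 478 ms

478


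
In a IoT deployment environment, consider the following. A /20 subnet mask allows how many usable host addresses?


Given: subnet mask /20
Host bits = 32 - 20 = 12
Total addresses = 2^12 = 4096
Usable hosts = 4096 - 2 (network + broadcast) = 4094

4094


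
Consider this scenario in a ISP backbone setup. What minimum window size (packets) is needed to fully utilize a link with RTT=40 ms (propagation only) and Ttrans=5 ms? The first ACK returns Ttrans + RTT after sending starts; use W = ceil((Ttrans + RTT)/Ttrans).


Given: Ttrans = 5 ms, RTT = 40 ms (= 2 * Tprop, Tprop = 20 ms)
Time until first ACK returns = Ttrans + RTT = 5 + 40 = 45 ms
Need W * Ttrans >= Ttrans + RTT  ->  W >= (Ttrans + RTT) / Ttrans
(Ttrans + RTT) / Ttrans = 45 / 5 = 9
W_min = ceil(9) = 9

9


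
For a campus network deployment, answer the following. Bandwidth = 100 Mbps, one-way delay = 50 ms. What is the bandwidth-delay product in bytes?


Given: bandwidth = 100 Mbps, delay = 50 ms
BDP in bits = 100 * 10^6 * 50 / 1000
BDP in bits = 5000000
BDP in bytes = 5000000 / 8 = 625000

625000


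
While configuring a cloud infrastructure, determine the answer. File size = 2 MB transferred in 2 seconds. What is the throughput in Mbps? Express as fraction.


Given: file = 2 MB, time = 2 s
File in Mb = 2 * 8 = 16 Mb
Throughput = 16 / 2 Mbps
Throughput = 8 Mbps

8


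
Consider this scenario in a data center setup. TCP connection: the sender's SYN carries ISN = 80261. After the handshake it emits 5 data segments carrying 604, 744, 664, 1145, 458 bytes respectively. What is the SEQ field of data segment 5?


The SYN occupies sequence number ISN = 80261, so the first data byte is ISN + 1 = 80262.
SEQ of data segment i = (ISN + 1) + sum of payload sizes of segments 1..i-1.
Segment 1: SEQ = 80262, payload = 604 bytes
Segment 2: SEQ = 80866, payload = 744 bytes
Segment 3: SEQ = 81610, payload = 664 bytes
Segment 4: SEQ = 82274, payload = 1145 bytes
Segment 5: SEQ = 83419, payload = 458 bytes
SEQ of segment 5 = 80262 + 604 + 744 + 664 + 1145 = 83419

83419


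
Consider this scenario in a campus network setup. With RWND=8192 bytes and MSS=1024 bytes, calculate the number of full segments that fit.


Given: RWND = 8192 bytes, MSS = 1024 bytes
Full segments = floor(RWND / MSS)
Full segments = floor(8192 / 1024)
Full segments = floor(8.0) = 8

8


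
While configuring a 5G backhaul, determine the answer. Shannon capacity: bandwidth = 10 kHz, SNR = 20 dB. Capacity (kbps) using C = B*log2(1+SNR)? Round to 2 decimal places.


Given: B = 10 kHz, SNR = 20 dB
SNR linear = 10^(20/10) = 100
1 + SNR = 101
log2(101) = 6.6582114828
C = 10 * 1000 * 6.6582114828 = 66582.1148 bps
C = 66.582115 kbps -> 66.58 kbps (2 dp)

66.58


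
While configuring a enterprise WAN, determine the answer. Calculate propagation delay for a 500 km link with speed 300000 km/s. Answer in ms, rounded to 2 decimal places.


Given: distance = 500 km, speed = 300000 km/s
Delay = distance / speed = 500 / 300000 seconds
Delay in ms = 500 * 1000 / 300000
Delay = 1.6667 ms
Rounded to 2 dp = 1.67 ms

1.67


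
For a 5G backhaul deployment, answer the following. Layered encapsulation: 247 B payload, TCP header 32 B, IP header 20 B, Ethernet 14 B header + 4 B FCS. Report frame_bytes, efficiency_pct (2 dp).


TCP segment = 247 + 32 = 279 B
IP packet = 279 + 20 = 299 B
Ethernet frame = 299 + 14 + 4 = 317 B
Efficiency = app / frame = 247 / 317 = 0.779180 = 77.9180% -> 77.92% (2 dp)

317, 77.92


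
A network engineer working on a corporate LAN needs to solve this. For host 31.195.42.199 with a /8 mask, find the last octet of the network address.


Given: IP = 31.195.42.199, prefix = /8
Subnet mask = 255.0.0.0
Last octet of IP: 199
Last octet of mask: 0
Network last octet = 199 AND 0 = 0

0


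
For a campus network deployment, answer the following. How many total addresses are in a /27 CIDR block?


Given: CIDR prefix /27
Host bits = 32 - 27 = 5
Total addresses = 2^5 = 32

32


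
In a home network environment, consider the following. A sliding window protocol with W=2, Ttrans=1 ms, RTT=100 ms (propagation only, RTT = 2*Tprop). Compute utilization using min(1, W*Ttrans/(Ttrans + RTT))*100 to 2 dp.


Given: W = 2, Ttrans = 1 ms, RTT = 100 ms (= 2 * Tprop, Tprop = 50 ms)
Cycle time = Ttrans + RTT = 1 + 100 = 101 ms (first packet sent until its ACK returns)
W * Ttrans = 2 * 1 = 2 ms of sending per cycle
W * Ttrans / (Ttrans + RTT) = 2 / 101 = 0.019802
U = min(1, 0.019802) = 0.019802
U% = 1.98%

1.98


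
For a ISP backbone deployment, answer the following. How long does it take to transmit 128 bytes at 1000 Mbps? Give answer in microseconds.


Given: packet = 128 bytes, bandwidth = 1000 Mbps
Packet in bits = 128 * 8 = 1024 bits
Bandwidth = 1000 * 10^6 = 1000000000 bps
Time = 1024 / 1000000000 seconds
Time in us = 1024 * 10^6 / 1000000000 = 1.024

1.024


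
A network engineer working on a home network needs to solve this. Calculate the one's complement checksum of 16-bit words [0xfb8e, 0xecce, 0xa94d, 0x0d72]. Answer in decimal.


Given words: [0xfb8e, 0xecce, 0xa94d, 0x0d72]
Step 1: Sum all words
Raw sum = 64398 + 60622 + 43341 + 3442 = 171803
Step 2: Fold carry: (40731 + 2) = 40733
One's complement = ~40733 & 0xFFFF = 24802

24802


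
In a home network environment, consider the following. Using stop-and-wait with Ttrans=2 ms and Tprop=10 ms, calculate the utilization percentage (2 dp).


Given: Ttrans = 2 ms, Tprop = 10 ms
RTT = 2 * Tprop = 2 * 10 = 20 ms
U = Ttrans / (Ttrans + RTT)
U = 2 / (2 + 20)
U = 2 / 22 = 0.090909
U% = 9.09%

9.09


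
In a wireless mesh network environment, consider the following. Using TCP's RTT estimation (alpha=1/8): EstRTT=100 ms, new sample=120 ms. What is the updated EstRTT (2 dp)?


Given: EstRTT = 100 ms, SampleRTT = 120 ms, alpha = 1/8
New EstRTT = (1 - alpha) * EstRTT + alpha * SampleRTT
(7/8) * 100 = 87.5
(1/8) * 120 = 15
New EstRTT = 87.5 + 15 = 102.5 ms -> 102.50 ms (2 dp)

102.50


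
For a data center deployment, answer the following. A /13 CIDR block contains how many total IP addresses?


Given: CIDR prefix /13
Host bits = 32 - 13 = 19
Total addresses = 2^19 = 524288

524288


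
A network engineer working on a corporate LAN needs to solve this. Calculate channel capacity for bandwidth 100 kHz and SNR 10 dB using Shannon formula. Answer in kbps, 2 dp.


Given: B = 100 kHz, SNR = 10 dB
SNR linear = 10^(10/10) = 10
1 + SNR = 11
log2(11) = 3.4594316186
C = 100 * 1000 * 3.4594316186 = 345943.1619 bps
C = 345.943162 kbps -> 345.94 kbps (2 dp)

345.94


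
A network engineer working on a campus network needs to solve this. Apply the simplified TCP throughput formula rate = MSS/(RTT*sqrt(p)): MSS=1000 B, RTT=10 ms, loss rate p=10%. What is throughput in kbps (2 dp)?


Given: MSS = 1000 bytes, RTT = 10 ms, loss = 10%
RTT in seconds = 10 / 1000 = 0.01
Loss rate = 10% = 0.1
sqrt(loss) = sqrt(0.1) = 0.316227766017
Throughput (bytes/s) = 1000 / (0.01 * 0.316227766017) = 316227.7660
Throughput (kbps) = 316227.7660 * 8 / 1000 = 2529.822128 -> 2529.82 kbps (2 dp)

2529.82


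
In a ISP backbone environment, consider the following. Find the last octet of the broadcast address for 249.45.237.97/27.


Given: IP = 249.45.237.97, prefix = /27
Host bits = 32 - 27 = 5
Network last octet = 97 AND mask = 96
Host part size = 2^5 - 1 = 31
Broadcast last octet = 96 OR 31 = 127

127


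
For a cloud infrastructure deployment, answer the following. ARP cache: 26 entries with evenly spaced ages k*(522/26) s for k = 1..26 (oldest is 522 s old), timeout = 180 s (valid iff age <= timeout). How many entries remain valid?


Ages are k * 522/26 s for k = 1..26 (spacing = 20.0769 s).
Entry k is valid iff k * 522/26 <= 180 iff k <= 26 * 180 / 522 = 8.9655
n_valid = floor(8.9655) = 8
(n_stale = 26 - 8 = 18)

8


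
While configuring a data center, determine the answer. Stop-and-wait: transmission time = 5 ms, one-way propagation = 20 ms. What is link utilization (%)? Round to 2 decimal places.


Given: Ttrans = 5 ms, Tprop = 20 ms
RTT = 2 * Tprop = 2 * 20 = 40 ms
U = Ttrans / (Ttrans + RTT)
U = 5 / (5 + 40)
U = 5 / 45 = 0.111111
U% = 11.11%

11.11


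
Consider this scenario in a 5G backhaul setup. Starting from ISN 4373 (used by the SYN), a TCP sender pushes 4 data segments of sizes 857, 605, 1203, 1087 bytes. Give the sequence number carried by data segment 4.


The SYN occupies sequence number ISN = 4373, so the first data byte is ISN + 1 = 4374.
SEQ of data segment i = (ISN + 1) + sum of payload sizes of segments 1..i-1.
Segment 1: SEQ = 4374, payload = 857 bytes
Segment 2: SEQ = 5231, payload = 605 bytes
Segment 3: SEQ = 5836, payload = 1203 bytes
Segment 4: SEQ = 7039, payload = 1087 bytes
SEQ of segment 4 = 4374 + 857 + 605 + 1203 = 7039

7039


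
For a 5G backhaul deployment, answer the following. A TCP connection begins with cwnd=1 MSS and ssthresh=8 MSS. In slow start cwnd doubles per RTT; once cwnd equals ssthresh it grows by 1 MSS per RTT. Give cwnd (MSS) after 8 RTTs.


RTT 0: cwnd = 1 MSS (initial)
RTT 1: cwnd = 2 MSS (slow start, doubled)
RTT 2: cwnd = 4 MSS (slow start, doubled)
RTT 3: cwnd = 8 MSS (slow start, doubled)
RTT 4: cwnd = 9 MSS (congestion avoidance, +1)
RTT 5: cwnd = 10 MSS (congestion avoidance, +1)
RTT 6: cwnd = 11 MSS (congestion avoidance, +1)
RTT 7: cwnd = 12 MSS (congestion avoidance, +1)
RTT 8: cwnd = 13 MSS (congestion avoidance, +1)

13


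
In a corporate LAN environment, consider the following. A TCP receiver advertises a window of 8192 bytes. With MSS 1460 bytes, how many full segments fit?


Given: RWND = 8192 bytes, MSS = 1460 bytes
Full segments = floor(RWND / MSS)
Full segments = floor(8192 / 1460)
Full segments = floor(5.611) = 5

5


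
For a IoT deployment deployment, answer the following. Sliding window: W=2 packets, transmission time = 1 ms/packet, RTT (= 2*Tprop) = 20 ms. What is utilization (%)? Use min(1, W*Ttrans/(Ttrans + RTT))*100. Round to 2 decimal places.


Given: W = 2, Ttrans = 1 ms, RTT = 20 ms (= 2 * Tprop, Tprop = 10 ms)
Cycle time = Ttrans + RTT = 1 + 20 = 21 ms (first packet sent until its ACK returns)
W * Ttrans = 2 * 1 = 2 ms of sending per cycle
W * Ttrans / (Ttrans + RTT) = 2 / 21 = 0.095238
U = min(1, 0.095238) = 0.095238
U% = 9.52%

9.52


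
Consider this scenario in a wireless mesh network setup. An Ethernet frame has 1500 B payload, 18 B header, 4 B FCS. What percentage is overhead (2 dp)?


Given: payload = 1500 B, header = 18 B, trailer = 4 B
Overhead bytes = header + trailer = 18 + 4 = 22
Total frame = payload + overhead = 1500 + 22 = 1522
Overhead % = 22 / 1522 * 100 = 1.4455% -> 1.45% (2 dp)

1.45


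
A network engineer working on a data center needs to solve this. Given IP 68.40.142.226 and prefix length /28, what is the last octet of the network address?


Given: IP = 68.40.142.226, prefix = /28
Subnet mask = 255.255.255.240
Last octet of IP: 226
Last octet of mask: 240
Network last octet = 226 AND 240 = 224

224


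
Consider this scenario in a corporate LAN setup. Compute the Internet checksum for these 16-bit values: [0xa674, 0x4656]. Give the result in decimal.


Given words: [0xa674, 0x4656]
Step 1: Sum all words
Raw sum = 42612 + 18006 = 60618
One's complement = ~60618 & 0xFFFF = 4917

4917


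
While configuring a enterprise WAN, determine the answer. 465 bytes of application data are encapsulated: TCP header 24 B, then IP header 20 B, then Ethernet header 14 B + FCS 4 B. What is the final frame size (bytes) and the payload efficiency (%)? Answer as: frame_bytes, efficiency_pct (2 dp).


TCP segment = 465 + 24 = 489 B
IP packet = 489 + 20 = 509 B
Ethernet frame = 509 + 14 + 4 = 527 B
Efficiency = app / frame = 465 / 527 = 0.882353 = 88.2353% -> 88.24% (2 dp)

527, 88.24


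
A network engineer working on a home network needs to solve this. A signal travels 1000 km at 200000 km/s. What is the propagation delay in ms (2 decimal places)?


Given: distance = 1000 km, speed = 200000 km/s
Delay = distance / speed = 1000 / 200000 seconds
Delay in ms = 1000 * 1000 / 200000
Delay = 5.0000 ms
Rounded to 2 dp = 5.00 ms

5.00


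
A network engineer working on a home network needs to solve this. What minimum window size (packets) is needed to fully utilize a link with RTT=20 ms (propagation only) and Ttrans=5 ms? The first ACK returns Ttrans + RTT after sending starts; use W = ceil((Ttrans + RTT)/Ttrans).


Given: Ttrans = 5 ms, RTT = 20 ms (= 2 * Tprop, Tprop = 10 ms)
Time until first ACK returns = Ttrans + RTT = 5 + 20 = 25 ms
Need W * Ttrans >= Ttrans + RTT  ->  W >= (Ttrans + RTT) / Ttrans
(Ttrans + RTT) / Ttrans = 25 / 5 = 5
W_min = ceil(5) = 5

5


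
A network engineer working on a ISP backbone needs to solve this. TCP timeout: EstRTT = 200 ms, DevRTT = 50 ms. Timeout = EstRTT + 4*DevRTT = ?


Given: EstRTT = 200 ms, DevRTT = 50 ms
Timeout = EstRTT + 4 * DevRTT
4 * DevRTT = 4 * 50 = 200
Timeout = 200 + 200 = 400 ms

400


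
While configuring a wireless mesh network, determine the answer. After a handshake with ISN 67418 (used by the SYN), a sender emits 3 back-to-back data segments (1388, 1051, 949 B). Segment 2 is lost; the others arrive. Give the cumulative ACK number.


SYN uses sequence number 67418; first data byte = ISN + 1 = 67419.
Segment 1: SEQ = 67419, len = 1388 B, covers [67419, 68806]
Segment 2: SEQ = 68807, len = 1051 B, covers [68807, 69857] [LOST]
Segment 3: SEQ = 69858, len = 949 B, covers [69858, 70806]
In-order data received: bytes [67419, 68806] (segments 1..1).
Segment 2 missing -> gap begins at byte 68807; later segments buffered out of order.
Cumulative ACK = next expected in-order byte = 67419 + 1388 = 68807

68807


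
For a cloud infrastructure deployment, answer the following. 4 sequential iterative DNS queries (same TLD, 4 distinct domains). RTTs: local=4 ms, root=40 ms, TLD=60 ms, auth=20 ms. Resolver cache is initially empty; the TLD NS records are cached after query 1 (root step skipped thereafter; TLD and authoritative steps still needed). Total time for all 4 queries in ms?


Lookup 1 (cold cache): local + root + TLD + auth = 4 + 40 + 60 + 20 = 124 ms
Lookups 2..4 (TLD NS cached -> skip root; new domain -> still ask TLD and auth): local + TLD + auth = 4 + 60 + 20 = 84 ms each
Remaining 3 lookups: 3 * 84 = 252 ms
Total = 124 + 252 = 376 ms

376


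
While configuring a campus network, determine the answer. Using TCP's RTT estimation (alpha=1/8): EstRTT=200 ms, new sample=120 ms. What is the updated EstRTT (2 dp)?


Given: EstRTT = 200 ms, SampleRTT = 120 ms, alpha = 1/8
New EstRTT = (1 - alpha) * EstRTT + alpha * SampleRTT
(7/8) * 200 = 175
(1/8) * 120 = 15
New EstRTT = 175 + 15 = 190 ms -> 190.00 ms (2 dp)

190.00


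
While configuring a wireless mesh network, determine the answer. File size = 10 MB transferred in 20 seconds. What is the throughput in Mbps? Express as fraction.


Given: file = 10 MB, time = 20 s
File in Mb = 10 * 8 = 80 Mb
Throughput = 80 / 20 Mbps
Throughput = 4 Mbps

4


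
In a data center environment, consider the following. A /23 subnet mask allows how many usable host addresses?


Given: subnet mask /23
Host bits = 32 - 23 = 9
Total addresses = 2^9 = 512
Usable hosts = 512 - 2 (network + broadcast) = 510

510


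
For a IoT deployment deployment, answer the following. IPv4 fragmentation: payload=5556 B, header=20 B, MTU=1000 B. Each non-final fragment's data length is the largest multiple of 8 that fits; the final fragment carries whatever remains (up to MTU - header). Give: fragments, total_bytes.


Max data per non-final fragment = floor((MTU - header)/8)*8 = floor((1000 - 20)/8)*8 = floor(980/8)*8 = 976 B
Final fragment needs no 8-byte alignment: it can carry up to MTU - header = 980 B
Non-final fragments needed = ceil((payload - 980) / 976) = ceil(4576/976) = ceil(4.6885) = 5
Number of fragments = 5 + 1 = 6
Fragment sizes (data): 5 * 976 B + 676 B (last, 676 <= 980 OK)
Total bytes sent = payload + n_frags * header = 5556 + 6*20 = 5556 + 120 = 5676 B

6, 5676


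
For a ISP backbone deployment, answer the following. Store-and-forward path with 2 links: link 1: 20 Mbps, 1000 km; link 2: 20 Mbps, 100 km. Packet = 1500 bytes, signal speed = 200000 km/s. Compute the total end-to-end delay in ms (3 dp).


Packet = 1500 bytes = 12000 bits. Store-and-forward: sum (t_trans + t_prop) per link.
Link 1: t_trans = 12000/(20*10^6) s = 0.6000 ms; t_prop = 1000/200000 s = 5.0000 ms; subtotal = 5.6000 ms
Link 2: t_trans = 12000/(20*10^6) s = 0.6000 ms; t_prop = 100/200000 s = 0.5000 ms; subtotal = 1.1000 ms
End-to-end = 5.6000 + 1.1000 = 6.7000 ms -> 6.700 ms (3 dp)

6.700


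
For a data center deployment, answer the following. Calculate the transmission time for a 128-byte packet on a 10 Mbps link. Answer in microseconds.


Given: packet = 128 bytes, bandwidth = 10 Mbps
Packet in bits = 128 * 8 = 1024 bits
Bandwidth = 10 * 10^6 = 10000000 bps
Time = 1024 / 10000000 seconds
Time in us = 1024 * 10^6 / 10000000 = 102.4

102.4


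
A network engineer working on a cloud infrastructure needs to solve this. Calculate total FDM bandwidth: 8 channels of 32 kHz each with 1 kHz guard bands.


Given: 8 channels, 32 kHz each, guard = 1 kHz
Channel bandwidth = 8 * 32 = 256 kHz
Guard bands = 7 gaps * 1 kHz = 7 kHz
Total = 256 + 7 = 263 kHz

263


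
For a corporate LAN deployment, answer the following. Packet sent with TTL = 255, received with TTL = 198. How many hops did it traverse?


Given: initial TTL = 255, received TTL = 198
Hops = initial TTL - received TTL
Hops = 255 - 198 = 57

57


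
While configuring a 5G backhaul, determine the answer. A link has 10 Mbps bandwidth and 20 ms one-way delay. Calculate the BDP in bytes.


Given: bandwidth = 10 Mbps, delay = 20 ms
BDP in bits = 10 * 10^6 * 20 / 1000
BDP in bits = 200000
BDP in bytes = 200000 / 8 = 25000

25000


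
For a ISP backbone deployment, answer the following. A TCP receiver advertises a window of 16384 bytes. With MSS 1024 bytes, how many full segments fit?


Given: RWND = 16384 bytes, MSS = 1024 bytes
Full segments = floor(RWND / MSS)
Full segments = floor(16384 / 1024)
Full segments = floor(16.0) = 16

16


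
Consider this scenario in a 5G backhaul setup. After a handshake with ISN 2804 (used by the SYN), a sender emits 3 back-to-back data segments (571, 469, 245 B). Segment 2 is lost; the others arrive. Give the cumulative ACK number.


SYN uses sequence number 2804; first data byte = ISN + 1 = 2805.
Segment 1: SEQ = 2805, len = 571 B, covers [2805, 3375]
Segment 2: SEQ = 3376, len = 469 B, covers [3376, 3844] [LOST]
Segment 3: SEQ = 3845, len = 245 B, covers [3845, 4089]
In-order data received: bytes [2805, 3375] (segments 1..1).
Segment 2 missing -> gap begins at byte 3376; later segments buffered out of order.
Cumulative ACK = next expected in-order byte = 2805 + 571 = 3376

3376


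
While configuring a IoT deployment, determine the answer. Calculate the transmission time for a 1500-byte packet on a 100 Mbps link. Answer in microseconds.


Given: packet = 1500 bytes, bandwidth = 100 Mbps
Packet in bits = 1500 * 8 = 12000 bits
Bandwidth = 100 * 10^6 = 100000000 bps
Time = 12000 / 100000000 seconds
Time in us = 12000 * 10^6 / 100000000 = 120

120


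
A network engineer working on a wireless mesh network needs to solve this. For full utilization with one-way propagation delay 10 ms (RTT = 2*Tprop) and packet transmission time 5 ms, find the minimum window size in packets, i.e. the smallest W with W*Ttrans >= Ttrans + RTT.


Given: Ttrans = 5 ms, RTT = 20 ms (= 2 * Tprop, Tprop = 10 ms)
Time until first ACK returns = Ttrans + RTT = 5 + 20 = 25 ms
Need W * Ttrans >= Ttrans + RTT  ->  W >= (Ttrans + RTT) / Ttrans
(Ttrans + RTT) / Ttrans = 25 / 5 = 5
W_min = ceil(5) = 5

5


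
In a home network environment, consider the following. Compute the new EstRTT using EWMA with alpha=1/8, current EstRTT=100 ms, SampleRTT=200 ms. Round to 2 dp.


Given: EstRTT = 100 ms, SampleRTT = 200 ms, alpha = 1/8
New EstRTT = (1 - alpha) * EstRTT + alpha * SampleRTT
(7/8) * 100 = 87.5
(1/8) * 200 = 25
New EstRTT = 87.5 + 25 = 112.5 ms -> 112.50 ms (2 dp)

112.50


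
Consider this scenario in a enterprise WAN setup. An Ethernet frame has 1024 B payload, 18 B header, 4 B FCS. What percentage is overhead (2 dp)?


Given: payload = 1024 B, header = 18 B, trailer = 4 B
Overhead bytes = header + trailer = 18 + 4 = 22
Total frame = payload + overhead = 1024 + 22 = 1046
Overhead % = 22 / 1046 * 100 = 2.1033% -> 2.10% (2 dp)

2.10


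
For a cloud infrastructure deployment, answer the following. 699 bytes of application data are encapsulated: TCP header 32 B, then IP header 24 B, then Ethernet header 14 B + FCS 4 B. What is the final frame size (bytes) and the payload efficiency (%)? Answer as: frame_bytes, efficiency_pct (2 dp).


TCP segment = 699 + 32 = 731 B
IP packet = 731 + 24 = 755 B
Ethernet frame = 755 + 14 + 4 = 773 B
Efficiency = app / frame = 699 / 773 = 0.904269 = 90.4269% -> 90.43% (2 dp)

773, 90.43


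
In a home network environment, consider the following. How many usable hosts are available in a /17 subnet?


Given: subnet mask /17
Host bits = 32 - 17 = 15
Total addresses = 2^15 = 32768
Usable hosts = 32768 - 2 (network + broadcast) = 32766

32766


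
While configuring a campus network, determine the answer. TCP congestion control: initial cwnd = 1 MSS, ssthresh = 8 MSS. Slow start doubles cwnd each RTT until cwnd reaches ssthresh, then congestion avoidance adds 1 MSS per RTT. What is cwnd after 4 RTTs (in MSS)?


RTT 0: cwnd = 1 MSS (initial)
RTT 1: cwnd = 2 MSS (slow start, doubled)
RTT 2: cwnd = 4 MSS (slow start, doubled)
RTT 3: cwnd = 8 MSS (slow start, doubled)
RTT 4: cwnd = 9 MSS (congestion avoidance, +1)

9


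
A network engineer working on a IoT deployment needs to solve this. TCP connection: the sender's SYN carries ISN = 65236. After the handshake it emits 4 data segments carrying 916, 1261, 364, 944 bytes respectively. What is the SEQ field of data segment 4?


The SYN occupies sequence number ISN = 65236, so the first data byte is ISN + 1 = 65237.
SEQ of data segment i = (ISN + 1) + sum of payload sizes of segments 1..i-1.
Segment 1: SEQ = 65237, payload = 916 bytes
Segment 2: SEQ = 66153, payload = 1261 bytes
Segment 3: SEQ = 67414, payload = 364 bytes
Segment 4: SEQ = 67778, payload = 944 bytes
SEQ of segment 4 = 65237 + 916 + 1261 + 364 = 67778

67778


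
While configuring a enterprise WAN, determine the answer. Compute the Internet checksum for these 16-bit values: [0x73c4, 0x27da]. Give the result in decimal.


Given words: [0x73c4, 0x27da]
Step 1: Sum all words
Raw sum = 29636 + 10202 = 39838
One's complement = ~39838 & 0xFFFF = 25697

25697


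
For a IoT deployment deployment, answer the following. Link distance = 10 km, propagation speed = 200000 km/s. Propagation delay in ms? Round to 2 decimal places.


Given: distance = 10 km, speed = 200000 km/s
Delay = distance / speed = 10 / 200000 seconds
Delay in ms = 10 * 1000 / 200000
Delay = 0.0500 ms
Rounded to 2 dp = 0.05 ms

0.05


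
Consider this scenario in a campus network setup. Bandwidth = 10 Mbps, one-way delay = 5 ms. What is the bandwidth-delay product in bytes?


Given: bandwidth = 10 Mbps, delay = 5 ms
BDP in bits = 10 * 10^6 * 5 / 1000
BDP in bits = 50000
BDP in bytes = 50000 / 8 = 6250

6250


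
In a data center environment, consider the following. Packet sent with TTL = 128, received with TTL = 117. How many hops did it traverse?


Given: initial TTL = 128, received TTL = 117
Hops = initial TTL - received TTL
Hops = 128 - 117 = 11

11


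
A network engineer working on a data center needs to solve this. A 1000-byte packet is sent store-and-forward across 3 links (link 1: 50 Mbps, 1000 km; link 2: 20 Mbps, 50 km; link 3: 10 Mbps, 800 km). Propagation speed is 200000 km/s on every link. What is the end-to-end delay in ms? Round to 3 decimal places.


Packet = 1000 bytes = 8000 bits. Store-and-forward: sum (t_trans + t_prop) per link.
Link 1: t_trans = 8000/(50*10^6) s = 0.1600 ms; t_prop = 1000/200000 s = 5.0000 ms; subtotal = 5.1600 ms
Link 2: t_trans = 8000/(20*10^6) s = 0.4000 ms; t_prop = 50/200000 s = 0.2500 ms; subtotal = 0.6500 ms
Link 3: t_trans = 8000/(10*10^6) s = 0.8000 ms; t_prop = 800/200000 s = 4.0000 ms; subtotal = 4.8000 ms
End-to-end = 5.1600 + 0.6500 + 4.8000 = 10.6100 ms -> 10.610 ms (3 dp)

10.610


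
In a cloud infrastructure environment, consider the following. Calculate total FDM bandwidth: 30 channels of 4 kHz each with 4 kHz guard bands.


Given: 30 channels, 4 kHz each, guard = 4 kHz
Channel bandwidth = 30 * 4 = 120 kHz
Guard bands = 29 gaps * 4 kHz = 116 kHz
Total = 120 + 116 = 236 kHz

236


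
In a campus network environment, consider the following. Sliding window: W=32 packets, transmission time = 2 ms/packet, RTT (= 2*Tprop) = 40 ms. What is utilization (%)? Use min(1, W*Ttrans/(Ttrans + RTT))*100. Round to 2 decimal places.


Given: W = 32, Ttrans = 2 ms, RTT = 40 ms (= 2 * Tprop, Tprop = 20 ms)
Cycle time = Ttrans + RTT = 2 + 40 = 42 ms (first packet sent until its ACK returns)
W * Ttrans = 32 * 2 = 64 ms of sending per cycle
W * Ttrans / (Ttrans + RTT) = 64 / 42 = 1.523810
U = min(1, 1.523810) = 1.000000
U% = 100.00%

100.00


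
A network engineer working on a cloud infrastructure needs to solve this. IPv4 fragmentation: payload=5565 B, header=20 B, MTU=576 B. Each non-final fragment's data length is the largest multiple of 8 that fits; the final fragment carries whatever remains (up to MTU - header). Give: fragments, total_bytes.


Max data per non-final fragment = floor((MTU - header)/8)*8 = floor((576 - 20)/8)*8 = floor(556/8)*8 = 552 B
Final fragment needs no 8-byte alignment: it can carry up to MTU - header = 556 B
Non-final fragments needed = ceil((payload - 556) / 552) = ceil(5009/552) = ceil(9.0743) = 10
Number of fragments = 10 + 1 = 11
Fragment sizes (data): 10 * 552 B + 45 B (last, 45 <= 556 OK)
Total bytes sent = payload + n_frags * header = 5565 + 11*20 = 5565 + 220 = 5785 B

11, 5785


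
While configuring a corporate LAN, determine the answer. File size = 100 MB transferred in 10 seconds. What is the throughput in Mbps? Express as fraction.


Given: file = 100 MB, time = 10 s
File in Mb = 100 * 8 = 800 Mb
Throughput = 800 / 10 Mbps
Throughput = 80 Mbps

80


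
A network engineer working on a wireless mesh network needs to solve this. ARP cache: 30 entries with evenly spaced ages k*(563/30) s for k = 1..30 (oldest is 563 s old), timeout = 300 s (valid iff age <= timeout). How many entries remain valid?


Ages are k * 563/30 s for k = 1..30 (spacing = 18.7667 s).
Entry k is valid iff k * 563/30 <= 300 iff k <= 30 * 300 / 563 = 15.9858
n_valid = floor(15.9858) = 15
(n_stale = 30 - 15 = 15)

15


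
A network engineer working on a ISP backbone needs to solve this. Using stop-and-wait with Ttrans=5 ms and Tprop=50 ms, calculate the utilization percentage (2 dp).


Given: Ttrans = 5 ms, Tprop = 50 ms
RTT = 2 * Tprop = 2 * 50 = 100 ms
U = Ttrans / (Ttrans + RTT)
U = 5 / (5 + 100)
U = 5 / 105 = 0.047619
U% = 4.76%

4.76


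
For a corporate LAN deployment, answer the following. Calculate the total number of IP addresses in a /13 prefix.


Given: CIDR prefix /13
Host bits = 32 - 13 = 19
Total addresses = 2^19 = 524288

524288


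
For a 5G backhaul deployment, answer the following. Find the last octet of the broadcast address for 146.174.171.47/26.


Given: IP = 146.174.171.47, prefix = /26
Host bits = 32 - 26 = 6
Network last octet = 47 AND mask = 0
Host part size = 2^6 - 1 = 63
Broadcast last octet = 0 OR 63 = 63

63


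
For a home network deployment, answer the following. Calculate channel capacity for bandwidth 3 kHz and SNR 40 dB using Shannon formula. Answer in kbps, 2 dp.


Given: B = 3 kHz, SNR = 40 dB
SNR linear = 10^(40/10) = 10000
1 + SNR = 10001
log2(10001) = 13.2878566418
C = 3 * 1000 * 13.2878566418 = 39863.5699 bps
C = 39.863570 kbps -> 39.86 kbps (2 dp)

39.86


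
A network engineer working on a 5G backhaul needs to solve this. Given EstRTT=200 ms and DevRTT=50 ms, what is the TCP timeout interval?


Given: EstRTT = 200 ms, DevRTT = 50 ms
Timeout = EstRTT + 4 * DevRTT
4 * DevRTT = 4 * 50 = 200
Timeout = 200 + 200 = 400 ms

400


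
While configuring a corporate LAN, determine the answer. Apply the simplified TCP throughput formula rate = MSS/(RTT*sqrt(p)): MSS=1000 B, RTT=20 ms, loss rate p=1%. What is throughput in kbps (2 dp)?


Given: MSS = 1000 bytes, RTT = 20 ms, loss = 1%
RTT in seconds = 20 / 1000 = 0.02
Loss rate = 1% = 0.01
sqrt(loss) = sqrt(0.01) = 0.1
Throughput (bytes/s) = 1000 / (0.02 * 0.1) = 500000.0000
Throughput (kbps) = 500000.0000 * 8 / 1000 = 4000.000000 -> 4000.00 kbps (2 dp)

4000.00


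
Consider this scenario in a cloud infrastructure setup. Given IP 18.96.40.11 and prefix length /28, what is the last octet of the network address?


Given: IP = 18.96.40.11, prefix = /28
Subnet mask = 255.255.255.240
Last octet of IP: 11
Last octet of mask: 240
Network last octet = 11 AND 240 = 0

0


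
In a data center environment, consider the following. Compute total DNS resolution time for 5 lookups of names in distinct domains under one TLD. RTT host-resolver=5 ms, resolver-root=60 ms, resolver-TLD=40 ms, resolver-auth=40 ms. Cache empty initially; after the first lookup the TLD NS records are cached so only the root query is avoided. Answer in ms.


Lookup 1 (cold cache): local + root + TLD + auth = 5 + 60 + 40 + 40 = 145 ms
Lookups 2..5 (TLD NS cached -> skip root; new domain -> still ask TLD and auth): local + TLD + auth = 5 + 40 + 40 = 85 ms each
Remaining 4 lookups: 4 * 85 = 340 ms
Total = 145 + 340 = 485 ms

485


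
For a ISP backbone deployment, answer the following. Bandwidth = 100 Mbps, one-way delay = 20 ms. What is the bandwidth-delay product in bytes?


Given: bandwidth = 100 Mbps, delay = 20 ms
BDP in bits = 100 * 10^6 * 20 / 1000
BDP in bits = 2000000
BDP in bytes = 2000000 / 8 = 250000

250000


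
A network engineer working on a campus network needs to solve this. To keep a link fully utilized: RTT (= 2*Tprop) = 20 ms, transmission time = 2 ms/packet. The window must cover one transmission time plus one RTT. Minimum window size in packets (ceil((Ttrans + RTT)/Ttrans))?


Given: Ttrans = 2 ms, RTT = 20 ms (= 2 * Tprop, Tprop = 10 ms)
Time until first ACK returns = Ttrans + RTT = 2 + 20 = 22 ms
Need W * Ttrans >= Ttrans + RTT  ->  W >= (Ttrans + RTT) / Ttrans
(Ttrans + RTT) / Ttrans = 22 / 2 = 11
W_min = ceil(11) = 11

11


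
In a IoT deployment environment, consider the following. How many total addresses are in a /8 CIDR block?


Given: CIDR prefix /8
Host bits = 32 - 8 = 24
Total addresses = 2^24 = 16777216

16777216


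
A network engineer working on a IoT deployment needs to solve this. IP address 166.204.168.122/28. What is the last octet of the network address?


Given: IP = 166.204.168.122, prefix = /28
Subnet mask = 255.255.255.240
Last octet of IP: 122
Last octet of mask: 240
Network last octet = 122 AND 240 = 112

112


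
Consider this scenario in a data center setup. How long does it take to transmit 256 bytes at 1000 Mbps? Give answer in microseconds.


Given: packet = 256 bytes, bandwidth = 1000 Mbps
Packet in bits = 256 * 8 = 2048 bits
Bandwidth = 1000 * 10^6 = 1000000000 bps
Time = 2048 / 1000000000 seconds
Time in us = 2048 * 10^6 / 1000000000 = 2.048

2.048


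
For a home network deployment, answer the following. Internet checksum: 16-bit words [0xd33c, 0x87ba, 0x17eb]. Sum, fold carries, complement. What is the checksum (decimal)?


Given words: [0xd33c, 0x87ba, 0x17eb]
Step 1: Sum all words
Raw sum = 54076 + 34746 + 6123 = 94945
Step 2: Fold carry: (29409 + 1) = 29410
One's complement = ~29410 & 0xFFFF = 36125

36125


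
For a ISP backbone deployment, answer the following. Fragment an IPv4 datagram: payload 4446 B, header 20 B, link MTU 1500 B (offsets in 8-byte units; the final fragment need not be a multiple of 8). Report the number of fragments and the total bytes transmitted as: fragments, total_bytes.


Max data per non-final fragment = floor((MTU - header)/8)*8 = floor((1500 - 20)/8)*8 = floor(1480/8)*8 = 1480 B
Final fragment needs no 8-byte alignment: it can carry up to MTU - header = 1480 B
Non-final fragments needed = ceil((payload - 1480) / 1480) = ceil(2966/1480) = ceil(2.0041) = 3
Number of fragments = 3 + 1 = 4
Fragment sizes (data): 3 * 1480 B + 6 B (last, 6 <= 1480 OK)
Total bytes sent = payload + n_frags * header = 4446 + 4*20 = 4446 + 80 = 4526 B

4, 4526


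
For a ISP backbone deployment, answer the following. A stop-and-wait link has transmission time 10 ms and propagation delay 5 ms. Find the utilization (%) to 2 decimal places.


Given: Ttrans = 10 ms, Tprop = 5 ms
RTT = 2 * Tprop = 2 * 5 = 10 ms
U = Ttrans / (Ttrans + RTT)
U = 10 / (10 + 10)
U = 10 / 20 = 0.5
U% = 50.00%

50.00


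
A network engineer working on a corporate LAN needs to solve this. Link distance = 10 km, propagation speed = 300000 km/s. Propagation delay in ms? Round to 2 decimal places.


Given: distance = 10 km, speed = 300000 km/s
Delay = distance / speed = 10 / 300000 seconds
Delay in ms = 10 * 1000 / 300000
Delay = 0.0333 ms
Rounded to 2 dp = 0.03 ms

0.03


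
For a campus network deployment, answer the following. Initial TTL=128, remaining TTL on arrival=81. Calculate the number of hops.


Given: initial TTL = 128, received TTL = 81
Hops = initial TTL - received TTL
Hops = 128 - 81 = 47

47


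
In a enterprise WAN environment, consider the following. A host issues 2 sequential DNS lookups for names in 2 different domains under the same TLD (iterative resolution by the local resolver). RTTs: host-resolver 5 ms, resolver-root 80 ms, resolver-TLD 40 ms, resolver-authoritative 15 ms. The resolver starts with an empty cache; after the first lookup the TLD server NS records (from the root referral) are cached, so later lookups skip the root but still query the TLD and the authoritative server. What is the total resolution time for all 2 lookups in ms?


Lookup 1 (cold cache): local + root + TLD + auth = 5 + 80 + 40 + 15 = 140 ms
Lookups 2..2 (TLD NS cached -> skip root; new domain -> still ask TLD and auth): local + TLD + auth = 5 + 40 + 15 = 60 ms each
Remaining 1 lookups: 1 * 60 = 60 ms
Total = 140 + 60 = 200 ms

200


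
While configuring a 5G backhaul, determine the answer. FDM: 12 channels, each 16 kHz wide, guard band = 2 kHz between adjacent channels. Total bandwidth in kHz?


Given: 12 channels, 16 kHz each, guard = 2 kHz
Channel bandwidth = 12 * 16 = 192 kHz
Guard bands = 11 gaps * 2 kHz = 22 kHz
Total = 192 + 22 = 214 kHz

214


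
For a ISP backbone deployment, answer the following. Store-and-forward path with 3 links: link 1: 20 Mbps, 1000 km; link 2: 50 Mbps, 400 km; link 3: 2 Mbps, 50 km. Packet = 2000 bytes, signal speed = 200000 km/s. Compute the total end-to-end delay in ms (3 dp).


Packet = 2000 bytes = 16000 bits. Store-and-forward: sum (t_trans + t_prop) per link.
Link 1: t_trans = 16000/(20*10^6) s = 0.8000 ms; t_prop = 1000/200000 s = 5.0000 ms; subtotal = 5.8000 ms
Link 2: t_trans = 16000/(50*10^6) s = 0.3200 ms; t_prop = 400/200000 s = 2.0000 ms; subtotal = 2.3200 ms
Link 3: t_trans = 16000/(2*10^6) s = 8.0000 ms; t_prop = 50/200000 s = 0.2500 ms; subtotal = 8.2500 ms
End-to-end = 5.8000 + 2.3200 + 8.2500 = 16.3700 ms -> 16.370 ms (3 dp)

16.370


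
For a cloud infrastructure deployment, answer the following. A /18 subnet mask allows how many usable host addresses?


Given: subnet mask /18
Host bits = 32 - 18 = 14
Total addresses = 2^14 = 16384
Usable hosts = 16384 - 2 (network + broadcast) = 16382

16382


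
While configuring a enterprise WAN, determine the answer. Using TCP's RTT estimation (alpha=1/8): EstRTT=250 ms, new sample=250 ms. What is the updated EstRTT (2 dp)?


Given: EstRTT = 250 ms, SampleRTT = 250 ms, alpha = 1/8
New EstRTT = (1 - alpha) * EstRTT + alpha * SampleRTT
(7/8) * 250 = 218.75
(1/8) * 250 = 31.25
New EstRTT = 218.75 + 31.25 = 250 ms -> 250.00 ms (2 dp)

250.00


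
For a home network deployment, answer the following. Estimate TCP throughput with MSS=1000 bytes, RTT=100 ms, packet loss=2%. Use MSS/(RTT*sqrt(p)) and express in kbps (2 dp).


Given: MSS = 1000 bytes, RTT = 100 ms, loss = 2%
RTT in seconds = 100 / 1000 = 0.1
Loss rate = 2% = 0.02
sqrt(loss) = sqrt(0.02) = 0.141421356237
Throughput (bytes/s) = 1000 / (0.1 * 0.141421356237) = 70710.6781
Throughput (kbps) = 70710.6781 * 8 / 1000 = 565.685425 -> 565.69 kbps (2 dp)

565.69


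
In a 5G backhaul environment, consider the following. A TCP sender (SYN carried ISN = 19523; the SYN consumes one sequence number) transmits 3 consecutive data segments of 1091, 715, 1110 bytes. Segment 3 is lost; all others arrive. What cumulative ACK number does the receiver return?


SYN uses sequence number 19523; first data byte = ISN + 1 = 19524.
Segment 1: SEQ = 19524, len = 1091 B, covers [19524, 20614]
Segment 2: SEQ = 20615, len = 715 B, covers [20615, 21329]
Segment 3: SEQ = 21330, len = 1110 B, covers [21330, 22439] [LOST]
In-order data received: bytes [19524, 21329] (segments 1..2).
Segment 3 missing -> gap begins at byte 21330.
Cumulative ACK = next expected in-order byte = 19524 + 1091 + 715 = 21330

21330


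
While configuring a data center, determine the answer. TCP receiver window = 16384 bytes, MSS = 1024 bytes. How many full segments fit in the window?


Given: RWND = 16384 bytes, MSS = 1024 bytes
Full segments = floor(RWND / MSS)
Full segments = floor(16384 / 1024)
Full segments = floor(16.0) = 16

16


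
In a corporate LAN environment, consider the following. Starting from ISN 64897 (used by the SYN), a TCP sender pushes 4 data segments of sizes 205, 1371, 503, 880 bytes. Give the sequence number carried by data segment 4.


The SYN occupies sequence number ISN = 64897, so the first data byte is ISN + 1 = 64898.
SEQ of data segment i = (ISN + 1) + sum of payload sizes of segments 1..i-1.
Segment 1: SEQ = 64898, payload = 205 bytes
Segment 2: SEQ = 65103, payload = 1371 bytes
Segment 3: SEQ = 66474, payload = 503 bytes
Segment 4: SEQ = 66977, payload = 880 bytes
SEQ of segment 4 = 64898 + 205 + 1371 + 503 = 66977

66977
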